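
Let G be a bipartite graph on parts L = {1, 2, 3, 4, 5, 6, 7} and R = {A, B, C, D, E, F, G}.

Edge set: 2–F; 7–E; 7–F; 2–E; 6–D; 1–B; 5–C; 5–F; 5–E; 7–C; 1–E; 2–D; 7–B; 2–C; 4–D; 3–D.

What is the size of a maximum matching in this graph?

One maximum matching: 1→E, 2→F, 3→D, 5→C, 7→B.
The set {3, 4, 6} has only 1 neighbour ({D}), so by Hall's theorem at most 5 of the 7 left vertices can be matched.

5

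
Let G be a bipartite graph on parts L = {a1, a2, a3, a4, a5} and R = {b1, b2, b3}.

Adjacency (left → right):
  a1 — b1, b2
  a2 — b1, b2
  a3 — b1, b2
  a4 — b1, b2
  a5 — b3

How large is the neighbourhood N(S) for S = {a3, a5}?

3

The union of neighbours of {a3, a5} is {b1, b2, b3}, which has 3 elements.
Since |N(S)| = 3 ≥ |S| = 2, Hall's condition holds for this subset.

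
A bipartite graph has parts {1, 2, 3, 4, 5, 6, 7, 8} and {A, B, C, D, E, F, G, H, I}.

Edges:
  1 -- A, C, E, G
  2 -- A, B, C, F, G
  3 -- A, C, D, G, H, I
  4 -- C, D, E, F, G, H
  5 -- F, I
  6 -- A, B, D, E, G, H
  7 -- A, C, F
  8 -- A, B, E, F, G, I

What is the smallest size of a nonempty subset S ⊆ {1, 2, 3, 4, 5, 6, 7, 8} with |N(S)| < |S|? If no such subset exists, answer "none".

none

A matching saturating every left vertex exists, for instance 1→C, 2→B, 3→H, 4→E, 5→I, 6→A, 7→F, 8→G.
By Hall's marriage theorem, this means |N(S)| ≥ |S| for every subset S, so no violating subset exists.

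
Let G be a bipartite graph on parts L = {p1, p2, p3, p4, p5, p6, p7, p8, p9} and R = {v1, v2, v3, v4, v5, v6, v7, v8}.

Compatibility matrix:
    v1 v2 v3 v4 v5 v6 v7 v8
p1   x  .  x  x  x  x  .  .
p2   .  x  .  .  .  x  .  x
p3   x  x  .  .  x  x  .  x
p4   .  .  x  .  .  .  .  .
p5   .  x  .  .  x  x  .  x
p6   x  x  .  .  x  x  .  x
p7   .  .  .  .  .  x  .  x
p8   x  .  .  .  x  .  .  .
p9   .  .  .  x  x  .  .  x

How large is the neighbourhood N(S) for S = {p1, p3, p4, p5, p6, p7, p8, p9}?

7

The union of neighbours of {p1, p3, p4, p5, p6, p7, p8, p9} is {v1, v2, v3, v4, v5, v6, v8}, which has 7 elements.
Since |N(S)| = 7 < |S| = 8, Hall's condition fails for this subset.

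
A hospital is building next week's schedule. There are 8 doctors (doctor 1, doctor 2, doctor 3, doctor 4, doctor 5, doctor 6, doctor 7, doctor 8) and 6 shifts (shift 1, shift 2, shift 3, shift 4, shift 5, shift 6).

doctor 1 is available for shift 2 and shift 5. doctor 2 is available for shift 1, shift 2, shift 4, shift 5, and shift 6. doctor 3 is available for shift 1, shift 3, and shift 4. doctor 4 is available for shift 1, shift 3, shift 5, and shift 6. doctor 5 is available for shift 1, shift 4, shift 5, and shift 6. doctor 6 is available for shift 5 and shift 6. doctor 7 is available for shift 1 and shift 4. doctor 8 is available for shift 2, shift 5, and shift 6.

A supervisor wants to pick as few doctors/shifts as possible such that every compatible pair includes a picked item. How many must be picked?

A maximum matching has 6 edges (e.g. doctor 1–shift 2, doctor 2–shift 1, doctor 3–shift 4, doctor 4–shift 3, doctor 5–shift 5, doctor 6–shift 6).
By König's theorem the minimum vertex cover has the same size. One such cover is {shift 1, shift 2, shift 3, shift 4, shift 5, shift 6}.

6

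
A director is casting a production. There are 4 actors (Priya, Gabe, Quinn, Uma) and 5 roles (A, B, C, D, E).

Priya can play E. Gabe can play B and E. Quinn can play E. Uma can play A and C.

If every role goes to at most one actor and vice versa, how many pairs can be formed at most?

For example, pair Priya-E, Gabe-B, Uma-C.
The set {Priya, Quinn} has only 1 neighbour ({E}), so by Hall's theorem at most 3 of the 4 actors can be matched.

3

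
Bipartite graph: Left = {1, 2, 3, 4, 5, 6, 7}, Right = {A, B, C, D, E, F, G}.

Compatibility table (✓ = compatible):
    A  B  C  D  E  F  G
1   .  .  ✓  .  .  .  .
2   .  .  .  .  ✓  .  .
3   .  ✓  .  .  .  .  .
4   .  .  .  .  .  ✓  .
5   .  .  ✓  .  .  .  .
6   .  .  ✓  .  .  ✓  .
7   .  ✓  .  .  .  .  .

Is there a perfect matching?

No

The set {1, 3, 4, 5, 6, 7} has only 3 neighbours ({B, C, F}), so by Hall's theorem at most 4 of the 7 left vertices can be matched.
Hence no matching covers every left vertex.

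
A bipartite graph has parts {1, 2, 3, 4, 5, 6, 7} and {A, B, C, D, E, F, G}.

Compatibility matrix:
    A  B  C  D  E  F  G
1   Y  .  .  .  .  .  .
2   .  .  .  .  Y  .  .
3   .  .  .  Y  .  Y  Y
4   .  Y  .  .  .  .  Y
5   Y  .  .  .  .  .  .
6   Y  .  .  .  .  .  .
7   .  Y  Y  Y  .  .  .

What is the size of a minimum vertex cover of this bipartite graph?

5

{2, 3, 4, 7, A} is a vertex cover of size 5: every edge has an endpoint in this set.
No smaller cover exists because 1–A, 2–E, 3–F, 4–G, 7–B is a matching of size 5, and a cover must include an endpoint of each of these disjoint edges (König's theorem).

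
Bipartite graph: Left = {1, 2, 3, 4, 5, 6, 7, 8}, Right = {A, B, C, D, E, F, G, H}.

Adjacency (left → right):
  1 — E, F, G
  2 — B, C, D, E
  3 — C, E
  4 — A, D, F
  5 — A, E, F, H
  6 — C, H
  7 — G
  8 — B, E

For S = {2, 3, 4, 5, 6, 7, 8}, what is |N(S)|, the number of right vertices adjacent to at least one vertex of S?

8

The union of neighbours of {2, 3, 4, 5, 6, 7, 8} is {A, B, C, D, E, F, G, H}, which has 8 elements.
Since |N(S)| = 8 ≥ |S| = 7, Hall's condition holds for this subset.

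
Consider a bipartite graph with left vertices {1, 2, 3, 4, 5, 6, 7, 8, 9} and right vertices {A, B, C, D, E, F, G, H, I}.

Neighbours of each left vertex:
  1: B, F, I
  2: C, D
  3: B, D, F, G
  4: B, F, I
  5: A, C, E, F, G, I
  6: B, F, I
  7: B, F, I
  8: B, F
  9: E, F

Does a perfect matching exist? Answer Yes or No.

No

The set {1, 4, 6, 7, 8} has only 3 neighbours ({B, F, I}), so by Hall's theorem at most 7 of the 9 left vertices can be matched.
Hence no matching covers every left vertex.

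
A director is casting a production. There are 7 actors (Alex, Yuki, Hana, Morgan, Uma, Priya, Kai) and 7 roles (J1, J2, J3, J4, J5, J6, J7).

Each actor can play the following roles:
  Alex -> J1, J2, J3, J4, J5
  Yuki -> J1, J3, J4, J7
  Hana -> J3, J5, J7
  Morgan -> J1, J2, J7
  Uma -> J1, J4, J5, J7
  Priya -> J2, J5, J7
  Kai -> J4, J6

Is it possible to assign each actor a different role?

One maximum matching: Alex–J4, Yuki–J1, Hana–J3, Morgan–J2, Uma–J5, Priya–J7, Kai–J6.
Every actor is matched, so this is a perfect matching.

Yes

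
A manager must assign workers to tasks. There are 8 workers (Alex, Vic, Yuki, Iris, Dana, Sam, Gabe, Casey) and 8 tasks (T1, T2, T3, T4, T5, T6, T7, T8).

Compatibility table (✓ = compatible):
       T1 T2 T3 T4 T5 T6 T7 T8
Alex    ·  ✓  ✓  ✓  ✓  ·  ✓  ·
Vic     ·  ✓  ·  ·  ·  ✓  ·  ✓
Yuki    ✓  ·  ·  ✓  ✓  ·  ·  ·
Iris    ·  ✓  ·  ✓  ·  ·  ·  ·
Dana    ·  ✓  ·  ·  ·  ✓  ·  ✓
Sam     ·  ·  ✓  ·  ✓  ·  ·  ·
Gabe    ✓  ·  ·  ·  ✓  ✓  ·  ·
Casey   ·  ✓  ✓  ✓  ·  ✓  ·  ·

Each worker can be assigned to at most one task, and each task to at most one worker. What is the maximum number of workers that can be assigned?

A valid assignment of size 8: Alex→T7, Vic→T6, Yuki→T1, Iris→T2, Dana→T8, Sam→T3, Gabe→T5, Casey→T4.
All 8 workers are matched, so no larger matching exists.

8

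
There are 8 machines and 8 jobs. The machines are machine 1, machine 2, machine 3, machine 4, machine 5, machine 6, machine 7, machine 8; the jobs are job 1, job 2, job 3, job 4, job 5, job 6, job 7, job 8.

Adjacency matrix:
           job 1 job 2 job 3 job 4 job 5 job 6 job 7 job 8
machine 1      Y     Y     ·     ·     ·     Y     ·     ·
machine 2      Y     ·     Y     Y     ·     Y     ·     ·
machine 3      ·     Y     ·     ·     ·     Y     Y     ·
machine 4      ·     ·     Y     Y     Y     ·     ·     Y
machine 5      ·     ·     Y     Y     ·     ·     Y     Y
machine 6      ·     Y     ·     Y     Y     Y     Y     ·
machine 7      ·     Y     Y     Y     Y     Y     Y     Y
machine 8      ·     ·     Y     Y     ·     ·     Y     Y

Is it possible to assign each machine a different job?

Yes

One maximum matching: machine 1-job 2, machine 2-job 1, machine 3-job 6, machine 4-job 5, machine 5-job 4, machine 6-job 7, machine 7-job 8, machine 8-job 3.
Every machine is matched, so this is a perfect matching.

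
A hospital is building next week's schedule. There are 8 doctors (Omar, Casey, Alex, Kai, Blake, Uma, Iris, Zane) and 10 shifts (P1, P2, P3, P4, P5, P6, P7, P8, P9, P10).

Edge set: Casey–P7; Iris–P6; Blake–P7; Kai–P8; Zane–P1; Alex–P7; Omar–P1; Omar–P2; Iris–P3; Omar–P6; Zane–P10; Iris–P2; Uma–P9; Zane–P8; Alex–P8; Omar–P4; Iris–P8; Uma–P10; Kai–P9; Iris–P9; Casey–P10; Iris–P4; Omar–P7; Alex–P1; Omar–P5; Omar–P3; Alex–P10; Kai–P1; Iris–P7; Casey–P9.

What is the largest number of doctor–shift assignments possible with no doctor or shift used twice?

A valid assignment of size 7: Omar→P2, Casey→P10, Alex→P1, Kai→P8, Blake→P7, Uma→P9, Iris→P3.
The set {Casey, Alex, Kai, Blake, Uma, Zane} has only 5 neighbours ({P1, P10, P7, P8, P9}), so by Hall's theorem at most 7 of the 8 doctors can be matched.

7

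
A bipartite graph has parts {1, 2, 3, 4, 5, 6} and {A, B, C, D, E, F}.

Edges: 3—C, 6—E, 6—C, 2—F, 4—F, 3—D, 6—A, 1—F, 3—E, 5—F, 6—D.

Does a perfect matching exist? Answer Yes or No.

The set {1, 2, 4, 5} has only 1 neighbour ({F}), so by Hall's theorem at most 3 of the 6 left vertices can be matched.
Hence no matching covers every left vertex.

No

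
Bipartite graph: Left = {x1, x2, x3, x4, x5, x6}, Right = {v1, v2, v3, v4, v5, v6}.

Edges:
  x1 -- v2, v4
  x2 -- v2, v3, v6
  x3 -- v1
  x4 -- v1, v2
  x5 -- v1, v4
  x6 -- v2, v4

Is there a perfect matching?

The set {x1, x3, x4, x5, x6} has only 3 neighbours ({v1, v2, v4}), so by Hall's theorem at most 4 of the 6 left vertices can be matched.
Hence no matching covers every left vertex.

No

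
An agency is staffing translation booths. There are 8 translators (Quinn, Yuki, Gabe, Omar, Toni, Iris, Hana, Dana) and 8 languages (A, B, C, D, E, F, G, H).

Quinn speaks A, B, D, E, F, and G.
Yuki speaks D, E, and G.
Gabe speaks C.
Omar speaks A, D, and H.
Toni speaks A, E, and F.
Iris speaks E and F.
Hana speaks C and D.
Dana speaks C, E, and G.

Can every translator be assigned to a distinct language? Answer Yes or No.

Yes

A valid assignment of size 8: Quinn-B, Yuki-G, Gabe-C, Omar-H, Toni-A, Iris-F, Hana-D, Dana-E.
Every translator is matched, so this is a perfect matching.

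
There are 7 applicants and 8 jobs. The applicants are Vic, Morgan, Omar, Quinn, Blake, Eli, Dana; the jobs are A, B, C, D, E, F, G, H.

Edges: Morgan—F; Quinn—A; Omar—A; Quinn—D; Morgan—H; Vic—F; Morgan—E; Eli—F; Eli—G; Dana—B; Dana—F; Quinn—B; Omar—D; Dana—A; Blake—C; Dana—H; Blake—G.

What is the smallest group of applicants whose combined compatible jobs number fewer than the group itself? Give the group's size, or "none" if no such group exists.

A matching saturating every applicant exists, for instance Vic→F, Morgan→H, Omar→A, Quinn→D, Blake→C, Eli→G, Dana→B.
By Hall's marriage theorem, this means |N(S)| ≥ |S| for every subset S, so no violating subset exists.

none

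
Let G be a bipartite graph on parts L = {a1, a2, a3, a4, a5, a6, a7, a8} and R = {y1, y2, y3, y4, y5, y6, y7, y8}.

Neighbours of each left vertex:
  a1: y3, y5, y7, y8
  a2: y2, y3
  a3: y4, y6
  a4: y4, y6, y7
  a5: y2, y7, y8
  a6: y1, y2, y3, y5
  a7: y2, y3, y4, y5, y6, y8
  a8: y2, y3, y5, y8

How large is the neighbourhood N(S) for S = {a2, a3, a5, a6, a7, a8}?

The union of neighbours of {a2, a3, a5, a6, a7, a8} is {y1, y2, y3, y4, y5, y6, y7, y8}, which has 8 elements.
Since |N(S)| = 8 ≥ |S| = 6, Hall's condition holds for this subset.

8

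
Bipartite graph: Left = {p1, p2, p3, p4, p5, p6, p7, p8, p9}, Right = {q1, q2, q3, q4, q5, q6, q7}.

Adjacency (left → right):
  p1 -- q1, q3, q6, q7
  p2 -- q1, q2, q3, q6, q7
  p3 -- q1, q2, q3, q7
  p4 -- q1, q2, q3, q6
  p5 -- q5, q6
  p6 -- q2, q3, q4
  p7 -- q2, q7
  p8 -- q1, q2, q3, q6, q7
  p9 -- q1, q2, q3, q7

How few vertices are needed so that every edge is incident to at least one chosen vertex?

7

{p5, p6, q1, q2, q3, q6, q7} is a vertex cover of size 7: every edge has an endpoint in this set.
No smaller cover exists because p1–q1, p2–q6, p3–q7, p4–q3, p5–q5, p6–q4, p7–q2 is a matching of size 7, and a cover must include an endpoint of each of these disjoint edges (König's theorem).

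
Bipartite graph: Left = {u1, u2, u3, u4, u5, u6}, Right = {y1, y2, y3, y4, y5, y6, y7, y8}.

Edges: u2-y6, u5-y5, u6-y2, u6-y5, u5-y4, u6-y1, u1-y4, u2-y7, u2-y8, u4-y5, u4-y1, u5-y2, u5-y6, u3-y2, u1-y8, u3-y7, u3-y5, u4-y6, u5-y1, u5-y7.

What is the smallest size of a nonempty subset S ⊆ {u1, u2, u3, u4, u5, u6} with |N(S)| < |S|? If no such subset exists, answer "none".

none

A matching saturating every left vertex exists, for instance u1→y4, u2→y8, u3→y2, u4→y6, u5→y7, u6→y1.
By Hall's marriage theorem, this means |N(S)| ≥ |S| for every subset S, so no violating subset exists.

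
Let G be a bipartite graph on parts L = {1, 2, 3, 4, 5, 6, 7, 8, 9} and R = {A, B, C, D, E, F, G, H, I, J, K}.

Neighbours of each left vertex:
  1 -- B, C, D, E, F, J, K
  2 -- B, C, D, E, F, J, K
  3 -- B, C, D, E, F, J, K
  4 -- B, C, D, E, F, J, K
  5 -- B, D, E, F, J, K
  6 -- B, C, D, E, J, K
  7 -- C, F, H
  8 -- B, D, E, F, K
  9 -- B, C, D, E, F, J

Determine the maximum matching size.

8

One maximum matching: 1-C, 2-E, 3-D, 4-F, 5-B, 6-J, 7-H, 8-K.
The set {1, 2, 3, 4, 5, 6, 8, 9} has only 7 neighbours ({B, C, D, E, F, J, K}), so by Hall's theorem at most 8 of the 9 left vertices can be matched.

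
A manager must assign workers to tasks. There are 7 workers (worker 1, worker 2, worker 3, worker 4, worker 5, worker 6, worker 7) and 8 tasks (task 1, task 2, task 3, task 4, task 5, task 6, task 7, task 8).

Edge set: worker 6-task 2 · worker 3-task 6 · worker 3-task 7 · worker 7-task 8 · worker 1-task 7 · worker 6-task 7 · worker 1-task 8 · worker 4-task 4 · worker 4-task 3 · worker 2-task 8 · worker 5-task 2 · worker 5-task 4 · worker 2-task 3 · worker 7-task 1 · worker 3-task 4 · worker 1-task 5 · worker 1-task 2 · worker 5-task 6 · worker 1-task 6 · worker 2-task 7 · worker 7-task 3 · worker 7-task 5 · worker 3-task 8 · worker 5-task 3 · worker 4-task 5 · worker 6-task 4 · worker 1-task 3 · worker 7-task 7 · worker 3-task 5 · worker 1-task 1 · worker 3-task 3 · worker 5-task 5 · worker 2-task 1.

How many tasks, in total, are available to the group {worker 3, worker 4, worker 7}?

7

The union of neighbours of {worker 3, worker 4, worker 7} is {task 1, task 3, task 4, task 5, task 6, task 7, task 8}, which has 7 elements.
Since |N(S)| = 7 ≥ |S| = 3, Hall's condition holds for this subset.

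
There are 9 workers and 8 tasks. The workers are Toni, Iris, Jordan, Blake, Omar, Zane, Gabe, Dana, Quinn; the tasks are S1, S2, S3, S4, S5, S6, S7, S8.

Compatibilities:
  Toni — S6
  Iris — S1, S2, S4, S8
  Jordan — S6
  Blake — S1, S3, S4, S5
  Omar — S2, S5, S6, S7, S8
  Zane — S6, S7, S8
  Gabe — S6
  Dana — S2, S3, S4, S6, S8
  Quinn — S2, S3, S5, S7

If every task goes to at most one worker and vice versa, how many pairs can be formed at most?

For example, pair Toni→S6, Iris→S1, Blake→S4, Omar→S7, Zane→S8, Dana→S3, Quinn→S2.
The set {Toni, Jordan, Gabe} has only 1 neighbour ({S6}), so by Hall's theorem at most 7 of the 9 workers can be matched.

7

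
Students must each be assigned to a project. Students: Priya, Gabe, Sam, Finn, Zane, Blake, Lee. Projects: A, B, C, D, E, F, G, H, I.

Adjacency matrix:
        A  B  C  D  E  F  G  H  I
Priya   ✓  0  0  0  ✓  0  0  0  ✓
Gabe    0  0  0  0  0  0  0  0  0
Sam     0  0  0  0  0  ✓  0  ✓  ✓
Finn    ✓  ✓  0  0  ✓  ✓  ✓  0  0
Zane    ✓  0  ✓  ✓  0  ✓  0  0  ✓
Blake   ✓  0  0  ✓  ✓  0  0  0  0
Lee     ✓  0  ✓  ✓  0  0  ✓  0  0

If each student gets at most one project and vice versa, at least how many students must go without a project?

For example, pair Priya-I, Sam-H, Finn-A, Zane-F, Blake-E, Lee-G.
The set {Gabe} has only 0 neighbours (∅), so by Hall's theorem at most 6 of the 7 students can be matched.
That matches 6 of the 7, leaving 1 unmatched; no matching can do better.

1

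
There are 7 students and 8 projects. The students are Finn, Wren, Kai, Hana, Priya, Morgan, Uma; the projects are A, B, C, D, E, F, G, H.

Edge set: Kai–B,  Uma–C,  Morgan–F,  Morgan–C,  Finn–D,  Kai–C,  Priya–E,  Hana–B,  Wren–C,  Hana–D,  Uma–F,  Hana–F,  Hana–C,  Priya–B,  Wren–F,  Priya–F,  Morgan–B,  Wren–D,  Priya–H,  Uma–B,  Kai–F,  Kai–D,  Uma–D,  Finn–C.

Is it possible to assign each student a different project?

No

The set {Finn, Wren, Kai, Hana, Morgan, Uma} has only 4 neighbours ({B, C, D, F}), so by Hall's theorem at most 5 of the 7 students can be matched.
Hence no matching covers every student.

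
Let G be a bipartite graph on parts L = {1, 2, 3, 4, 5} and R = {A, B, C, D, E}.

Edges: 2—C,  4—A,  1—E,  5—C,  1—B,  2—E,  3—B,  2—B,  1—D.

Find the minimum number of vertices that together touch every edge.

5

A maximum matching has 5 edges (e.g. 1–D, 2–E, 3–B, 4–A, 5–C).
By König's theorem the minimum vertex cover has the same size. One such cover is {1, 2, 3, 4, 5}.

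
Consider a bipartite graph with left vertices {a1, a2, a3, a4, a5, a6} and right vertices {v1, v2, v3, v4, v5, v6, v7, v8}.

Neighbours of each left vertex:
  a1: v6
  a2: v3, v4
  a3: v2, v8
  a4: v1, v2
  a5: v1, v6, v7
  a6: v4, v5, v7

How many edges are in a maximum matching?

6

For example, pair a1-v6, a2-v4, a3-v8, a4-v2, a5-v1, a6-v7.
All 6 left vertices are matched, so no larger matching exists.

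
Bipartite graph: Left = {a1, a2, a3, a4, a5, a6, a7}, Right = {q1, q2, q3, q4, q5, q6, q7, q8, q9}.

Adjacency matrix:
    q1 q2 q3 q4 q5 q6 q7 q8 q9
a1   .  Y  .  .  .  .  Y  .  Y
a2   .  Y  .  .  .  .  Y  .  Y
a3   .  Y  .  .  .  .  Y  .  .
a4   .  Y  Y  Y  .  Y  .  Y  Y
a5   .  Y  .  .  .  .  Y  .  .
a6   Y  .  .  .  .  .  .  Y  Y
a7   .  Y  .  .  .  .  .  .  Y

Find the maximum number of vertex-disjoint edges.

One maximum matching: a1→q9, a2→q7, a3→q2, a4→q6, a6→q8.
The set {a1, a2, a3, a5, a7} has only 3 neighbours ({q2, q7, q9}), so by Hall's theorem at most 5 of the 7 left vertices can be matched.

5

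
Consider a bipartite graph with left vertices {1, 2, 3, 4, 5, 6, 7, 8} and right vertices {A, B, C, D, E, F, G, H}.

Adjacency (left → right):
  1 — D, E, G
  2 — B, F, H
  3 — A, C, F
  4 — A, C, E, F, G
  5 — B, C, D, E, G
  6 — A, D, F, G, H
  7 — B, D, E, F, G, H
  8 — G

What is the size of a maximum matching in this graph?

8

One maximum matching: 1→D, 2→F, 3→C, 4→A, 5→B, 6→H, 7→E, 8→G.
This saturates every left vertex, so 8 is the maximum.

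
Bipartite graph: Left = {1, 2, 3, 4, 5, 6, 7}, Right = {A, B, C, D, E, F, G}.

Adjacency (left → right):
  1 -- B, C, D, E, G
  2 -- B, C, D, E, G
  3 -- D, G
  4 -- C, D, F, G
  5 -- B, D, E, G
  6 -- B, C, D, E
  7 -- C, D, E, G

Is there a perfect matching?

No

The set {1, 2, 3, 5, 6, 7} has only 5 neighbours ({B, C, D, E, G}), so by Hall's theorem at most 6 of the 7 left vertices can be matched.
Hence no matching covers every left vertex.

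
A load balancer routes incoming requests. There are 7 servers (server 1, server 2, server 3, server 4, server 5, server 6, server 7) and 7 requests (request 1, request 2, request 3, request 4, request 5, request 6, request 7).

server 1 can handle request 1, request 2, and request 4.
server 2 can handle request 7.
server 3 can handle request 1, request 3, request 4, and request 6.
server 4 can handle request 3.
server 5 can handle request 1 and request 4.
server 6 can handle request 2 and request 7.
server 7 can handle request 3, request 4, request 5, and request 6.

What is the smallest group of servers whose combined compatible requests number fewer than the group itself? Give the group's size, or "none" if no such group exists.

none

A matching saturating every server exists, for instance server 1→request 4, server 2→request 7, server 3→request 6, server 4→request 3, server 5→request 1, server 6→request 2, server 7→request 5.
By Hall's marriage theorem, this means |N(S)| ≥ |S| for every subset S, so no violating subset exists.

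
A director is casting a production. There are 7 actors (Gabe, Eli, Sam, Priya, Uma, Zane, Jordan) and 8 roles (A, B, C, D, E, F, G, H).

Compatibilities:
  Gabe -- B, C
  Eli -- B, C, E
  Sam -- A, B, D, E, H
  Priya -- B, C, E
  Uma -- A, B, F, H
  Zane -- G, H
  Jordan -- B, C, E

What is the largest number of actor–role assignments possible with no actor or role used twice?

One maximum matching: Gabe–C, Eli–E, Sam–A, Priya–B, Uma–F, Zane–G.
The set {Gabe, Eli, Priya, Jordan} has only 3 neighbours ({B, C, E}), so by Hall's theorem at most 6 of the 7 actors can be matched.

6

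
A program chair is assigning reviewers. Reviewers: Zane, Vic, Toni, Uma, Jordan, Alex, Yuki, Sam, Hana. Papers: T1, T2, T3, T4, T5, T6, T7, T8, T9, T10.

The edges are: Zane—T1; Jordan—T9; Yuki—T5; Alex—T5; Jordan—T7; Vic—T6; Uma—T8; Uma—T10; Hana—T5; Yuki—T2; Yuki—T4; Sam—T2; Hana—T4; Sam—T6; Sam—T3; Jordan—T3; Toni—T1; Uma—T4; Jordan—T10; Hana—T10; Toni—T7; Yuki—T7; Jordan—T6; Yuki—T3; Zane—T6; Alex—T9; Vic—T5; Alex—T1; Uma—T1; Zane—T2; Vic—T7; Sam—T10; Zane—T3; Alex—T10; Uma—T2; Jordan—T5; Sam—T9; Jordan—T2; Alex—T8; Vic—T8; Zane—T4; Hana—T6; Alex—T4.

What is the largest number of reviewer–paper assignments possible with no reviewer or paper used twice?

9

One maximum matching: Zane-T4, Vic-T6, Toni-T1, Uma-T2, Jordan-T5, Alex-T8, Yuki-T7, Sam-T3, Hana-T10.
This saturates every reviewer, so 9 is the maximum.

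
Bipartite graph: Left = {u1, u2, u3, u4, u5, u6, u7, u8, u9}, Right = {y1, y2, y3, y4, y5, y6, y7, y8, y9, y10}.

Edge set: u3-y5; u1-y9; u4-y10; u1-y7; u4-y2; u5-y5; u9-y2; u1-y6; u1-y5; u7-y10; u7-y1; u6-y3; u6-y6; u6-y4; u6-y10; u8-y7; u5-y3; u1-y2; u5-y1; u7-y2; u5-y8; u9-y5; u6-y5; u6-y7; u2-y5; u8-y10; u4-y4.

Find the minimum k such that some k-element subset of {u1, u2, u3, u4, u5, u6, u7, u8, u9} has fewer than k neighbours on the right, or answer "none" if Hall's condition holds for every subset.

2

Take S = {u2, u3}. Its neighbourhood is {y5}, so |N(S)| = 1 < |S| = 2.
No single vertex violates Hall's condition since each has at least one neighbour, so 2 is the minimum.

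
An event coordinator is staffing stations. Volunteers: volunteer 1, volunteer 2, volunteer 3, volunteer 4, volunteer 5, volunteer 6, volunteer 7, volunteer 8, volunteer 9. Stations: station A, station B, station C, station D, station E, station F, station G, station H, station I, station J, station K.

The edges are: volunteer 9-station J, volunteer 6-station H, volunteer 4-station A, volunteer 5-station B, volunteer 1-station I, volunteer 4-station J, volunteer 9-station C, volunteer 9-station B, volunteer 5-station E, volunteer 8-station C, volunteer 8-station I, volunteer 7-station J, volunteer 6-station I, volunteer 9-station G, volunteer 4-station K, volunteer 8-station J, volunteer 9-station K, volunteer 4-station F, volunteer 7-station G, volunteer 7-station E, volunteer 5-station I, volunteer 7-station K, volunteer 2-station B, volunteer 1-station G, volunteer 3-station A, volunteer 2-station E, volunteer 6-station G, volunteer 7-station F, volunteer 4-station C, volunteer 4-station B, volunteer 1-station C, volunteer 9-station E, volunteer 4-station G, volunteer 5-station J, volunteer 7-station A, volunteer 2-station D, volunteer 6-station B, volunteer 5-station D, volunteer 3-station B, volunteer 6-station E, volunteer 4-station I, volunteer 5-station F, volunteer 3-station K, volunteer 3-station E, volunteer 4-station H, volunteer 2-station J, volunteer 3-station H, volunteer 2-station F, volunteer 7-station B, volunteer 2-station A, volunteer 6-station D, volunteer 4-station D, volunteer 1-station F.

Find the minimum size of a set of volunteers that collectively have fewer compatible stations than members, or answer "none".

none

A matching saturating every volunteer exists, for instance volunteer 1→station G, volunteer 2→station J, volunteer 3→station A, volunteer 4→station B, volunteer 5→station D, volunteer 6→station I, volunteer 7→station F, volunteer 8→station C, volunteer 9→station K.
By Hall's marriage theorem, this means |N(S)| ≥ |S| for every subset S, so no violating subset exists.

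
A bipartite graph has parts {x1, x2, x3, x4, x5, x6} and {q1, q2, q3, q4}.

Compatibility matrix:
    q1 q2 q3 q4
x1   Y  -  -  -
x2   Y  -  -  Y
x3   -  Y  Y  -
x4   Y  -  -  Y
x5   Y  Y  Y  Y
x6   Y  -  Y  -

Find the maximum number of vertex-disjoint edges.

A valid assignment of size 4: x1–q1, x2–q4, x3–q3, x5–q2.
The set {x1, x2, x3, x4, x5, x6} has only 4 neighbours ({q1, q2, q3, q4}), so by Hall's theorem at most 4 of the 6 left vertices can be matched.

4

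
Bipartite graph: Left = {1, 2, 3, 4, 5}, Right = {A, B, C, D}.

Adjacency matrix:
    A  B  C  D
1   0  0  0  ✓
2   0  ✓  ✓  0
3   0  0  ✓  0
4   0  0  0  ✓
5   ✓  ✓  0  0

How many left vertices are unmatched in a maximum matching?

For example, pair 1-D, 2-B, 3-C, 5-A.
The set {1, 4} has only 1 neighbour ({D}), so by Hall's theorem at most 4 of the 5 left vertices can be matched.
That matches 4 of the 5, leaving 1 unmatched; no matching can do better.

1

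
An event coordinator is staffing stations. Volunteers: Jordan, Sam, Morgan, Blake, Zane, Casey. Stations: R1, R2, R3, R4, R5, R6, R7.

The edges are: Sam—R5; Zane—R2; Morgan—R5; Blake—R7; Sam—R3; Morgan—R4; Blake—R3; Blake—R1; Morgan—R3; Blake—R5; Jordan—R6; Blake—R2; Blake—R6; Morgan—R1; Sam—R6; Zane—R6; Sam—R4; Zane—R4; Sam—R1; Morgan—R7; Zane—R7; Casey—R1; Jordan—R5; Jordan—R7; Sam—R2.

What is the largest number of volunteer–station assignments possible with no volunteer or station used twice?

For example, pair Jordan→R5, Sam→R3, Morgan→R4, Blake→R6, Zane→R7, Casey→R1.
This saturates every volunteer, so 6 is the maximum.

6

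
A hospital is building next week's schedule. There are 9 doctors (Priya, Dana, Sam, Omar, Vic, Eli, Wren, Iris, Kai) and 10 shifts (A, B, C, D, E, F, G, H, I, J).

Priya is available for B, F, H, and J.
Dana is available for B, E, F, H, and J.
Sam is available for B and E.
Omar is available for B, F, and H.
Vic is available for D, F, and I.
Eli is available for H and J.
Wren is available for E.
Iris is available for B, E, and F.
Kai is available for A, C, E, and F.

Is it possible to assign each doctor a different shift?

The set {Priya, Dana, Sam, Omar, Eli, Wren, Iris} has only 5 neighbours ({B, E, F, H, J}), so by Hall's theorem at most 7 of the 9 doctors can be matched.
Hence no matching covers every doctor.

No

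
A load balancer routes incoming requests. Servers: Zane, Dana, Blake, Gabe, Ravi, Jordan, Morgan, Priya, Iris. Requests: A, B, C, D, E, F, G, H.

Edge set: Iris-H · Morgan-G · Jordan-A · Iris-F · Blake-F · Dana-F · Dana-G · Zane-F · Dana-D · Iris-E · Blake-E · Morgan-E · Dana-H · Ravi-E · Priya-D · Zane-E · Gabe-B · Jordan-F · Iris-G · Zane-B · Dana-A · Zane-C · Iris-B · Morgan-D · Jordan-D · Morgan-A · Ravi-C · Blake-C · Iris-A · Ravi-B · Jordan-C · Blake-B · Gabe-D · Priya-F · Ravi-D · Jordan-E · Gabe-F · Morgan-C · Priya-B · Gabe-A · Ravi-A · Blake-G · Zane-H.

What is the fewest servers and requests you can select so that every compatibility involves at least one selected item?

8

The 8 edges Zane–C, Dana–H, Blake–G, Gabe–F, Ravi–E, Jordan–A, Morgan–D, Priya–B form a matching, so any vertex cover needs at least 8 vertices (one per matched edge).
Conversely {A, B, C, D, E, F, G, H} meets every edge and has exactly 8 vertices, so 8 is optimal.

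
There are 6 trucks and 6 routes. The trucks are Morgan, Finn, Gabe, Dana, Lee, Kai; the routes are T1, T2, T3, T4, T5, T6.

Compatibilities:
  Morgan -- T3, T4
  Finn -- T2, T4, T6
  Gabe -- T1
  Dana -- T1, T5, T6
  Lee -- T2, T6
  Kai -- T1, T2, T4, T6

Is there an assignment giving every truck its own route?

Yes

For example, pair Morgan→T3, Finn→T4, Gabe→T1, Dana→T5, Lee→T6, Kai→T2.
Every truck is matched, so this is a perfect matching.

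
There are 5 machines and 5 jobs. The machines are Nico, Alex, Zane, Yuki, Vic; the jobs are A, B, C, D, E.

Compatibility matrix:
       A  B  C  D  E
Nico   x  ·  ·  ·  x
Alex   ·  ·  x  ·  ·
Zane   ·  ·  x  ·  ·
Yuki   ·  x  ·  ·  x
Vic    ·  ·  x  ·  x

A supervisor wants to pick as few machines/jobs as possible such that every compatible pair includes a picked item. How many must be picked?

The 4 edges Nico–A, Alex–C, Yuki–B, Vic–E form a matching, so any vertex cover needs at least 4 vertices (one per matched edge).
Conversely {Nico, Yuki, Vic, C} meets every edge and has exactly 4 vertices, so 4 is optimal.

4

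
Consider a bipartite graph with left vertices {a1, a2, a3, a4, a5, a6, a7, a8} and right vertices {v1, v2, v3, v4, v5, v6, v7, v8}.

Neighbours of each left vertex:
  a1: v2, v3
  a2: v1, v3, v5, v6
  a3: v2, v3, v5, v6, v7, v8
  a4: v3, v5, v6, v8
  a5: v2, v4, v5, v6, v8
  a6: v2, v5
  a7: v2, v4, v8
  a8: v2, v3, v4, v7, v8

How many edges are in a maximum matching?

8

One maximum matching: a1–v2, a2–v1, a3–v7, a4–v8, a5–v6, a6–v5, a7–v4, a8–v3.
This saturates every left vertex, so 8 is the maximum.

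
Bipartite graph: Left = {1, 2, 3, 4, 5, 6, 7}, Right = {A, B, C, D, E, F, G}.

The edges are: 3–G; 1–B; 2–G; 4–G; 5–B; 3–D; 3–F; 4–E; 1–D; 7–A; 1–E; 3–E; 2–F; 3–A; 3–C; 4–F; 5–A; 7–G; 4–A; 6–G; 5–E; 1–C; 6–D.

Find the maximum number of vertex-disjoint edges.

7

A valid assignment of size 7: 1–C, 2–F, 3–A, 4–E, 5–B, 6–D, 7–G.
All 7 left vertices are matched, so no larger matching exists.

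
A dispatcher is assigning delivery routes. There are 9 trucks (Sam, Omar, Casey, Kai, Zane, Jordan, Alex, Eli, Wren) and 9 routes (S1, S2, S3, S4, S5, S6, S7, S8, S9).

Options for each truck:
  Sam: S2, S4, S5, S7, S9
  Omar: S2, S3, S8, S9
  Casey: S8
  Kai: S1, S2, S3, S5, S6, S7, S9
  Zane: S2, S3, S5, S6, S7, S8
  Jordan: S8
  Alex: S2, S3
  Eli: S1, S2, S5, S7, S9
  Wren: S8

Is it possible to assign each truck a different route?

No

The set {Casey, Jordan, Wren} has only 1 neighbour ({S8}), so by Hall's theorem at most 7 of the 9 trucks can be matched.
Hence no matching covers every truck.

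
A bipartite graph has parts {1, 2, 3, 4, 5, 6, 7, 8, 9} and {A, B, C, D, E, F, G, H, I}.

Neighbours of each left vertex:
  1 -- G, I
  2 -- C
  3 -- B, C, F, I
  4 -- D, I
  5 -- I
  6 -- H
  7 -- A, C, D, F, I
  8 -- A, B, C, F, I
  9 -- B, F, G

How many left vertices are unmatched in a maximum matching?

1

For example, pair 1–G, 2–C, 3–B, 4–D, 5–I, 6–H, 7–F, 8–A.
The set {1, 2, 3, 4, 5, 7, 8, 9} has only 7 neighbours ({A, B, C, D, F, G, I}), so by Hall's theorem at most 8 of the 9 left vertices can be matched.
That matches 8 of the 9, leaving 1 unmatched; no matching can do better.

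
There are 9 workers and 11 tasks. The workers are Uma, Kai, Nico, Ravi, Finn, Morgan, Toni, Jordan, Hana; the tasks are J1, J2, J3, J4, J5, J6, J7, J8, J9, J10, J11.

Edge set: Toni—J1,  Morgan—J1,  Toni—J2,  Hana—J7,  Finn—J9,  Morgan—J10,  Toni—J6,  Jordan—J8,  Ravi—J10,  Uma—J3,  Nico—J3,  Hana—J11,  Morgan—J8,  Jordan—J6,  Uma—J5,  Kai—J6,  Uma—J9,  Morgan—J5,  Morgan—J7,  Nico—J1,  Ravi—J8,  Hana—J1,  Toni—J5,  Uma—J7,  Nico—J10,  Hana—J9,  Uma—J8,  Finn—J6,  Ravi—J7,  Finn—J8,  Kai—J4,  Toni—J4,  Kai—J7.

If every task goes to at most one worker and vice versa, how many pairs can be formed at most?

A valid assignment of size 9: Uma-J3, Kai-J4, Nico-J1, Ravi-J10, Finn-J6, Morgan-J7, Toni-J2, Jordan-J8, Hana-J9.
This saturates every worker, so 9 is the maximum.

9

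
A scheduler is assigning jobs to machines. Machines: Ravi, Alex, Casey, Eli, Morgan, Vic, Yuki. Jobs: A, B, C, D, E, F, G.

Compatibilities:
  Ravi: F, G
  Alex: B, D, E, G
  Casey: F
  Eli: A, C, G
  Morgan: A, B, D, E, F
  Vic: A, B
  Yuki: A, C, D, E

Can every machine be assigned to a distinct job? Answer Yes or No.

Yes

One maximum matching: Ravi–G, Alex–B, Casey–F, Eli–C, Morgan–D, Vic–A, Yuki–E.
All 7 machines are covered.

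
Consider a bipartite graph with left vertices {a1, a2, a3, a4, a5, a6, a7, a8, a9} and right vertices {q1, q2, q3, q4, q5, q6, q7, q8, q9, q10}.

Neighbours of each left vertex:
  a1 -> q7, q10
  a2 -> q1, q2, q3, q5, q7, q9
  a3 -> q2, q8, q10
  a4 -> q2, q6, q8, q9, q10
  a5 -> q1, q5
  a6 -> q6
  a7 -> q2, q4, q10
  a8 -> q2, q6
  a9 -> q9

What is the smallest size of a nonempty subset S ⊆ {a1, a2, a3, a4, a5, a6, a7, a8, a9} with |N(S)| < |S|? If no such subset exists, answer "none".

A matching saturating every left vertex exists, for instance a1→q7, a2→q1, a3→q10, a4→q8, a5→q5, a6→q6, a7→q4, a8→q2, a9→q9.
By Hall's marriage theorem, this means |N(S)| ≥ |S| for every subset S, so no violating subset exists.

none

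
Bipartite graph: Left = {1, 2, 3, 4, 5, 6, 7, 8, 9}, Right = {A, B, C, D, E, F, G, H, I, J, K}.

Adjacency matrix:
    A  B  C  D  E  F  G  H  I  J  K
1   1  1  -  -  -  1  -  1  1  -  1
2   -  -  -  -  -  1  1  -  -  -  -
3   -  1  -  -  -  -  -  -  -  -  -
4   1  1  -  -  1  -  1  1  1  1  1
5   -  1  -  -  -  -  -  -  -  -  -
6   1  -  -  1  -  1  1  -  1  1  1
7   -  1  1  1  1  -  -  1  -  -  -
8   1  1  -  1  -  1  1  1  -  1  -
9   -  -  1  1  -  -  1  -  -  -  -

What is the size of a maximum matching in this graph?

8

For example, pair 1→H, 2→F, 3→B, 4→K, 6→J, 7→E, 8→A, 9→G.
The set {3, 5} has only 1 neighbour ({B}), so by Hall's theorem at most 8 of the 9 left vertices can be matched.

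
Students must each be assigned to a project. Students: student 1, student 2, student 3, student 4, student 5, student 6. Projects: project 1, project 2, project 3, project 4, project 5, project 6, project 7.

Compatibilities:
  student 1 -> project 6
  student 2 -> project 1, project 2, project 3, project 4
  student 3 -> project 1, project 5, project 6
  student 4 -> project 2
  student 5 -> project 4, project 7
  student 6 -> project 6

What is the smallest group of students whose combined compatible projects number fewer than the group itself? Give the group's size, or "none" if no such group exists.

Take S = {student 1, student 6}. Its neighbourhood is {project 6}, so |N(S)| = 1 < |S| = 2.
No single vertex violates Hall's condition since each has at least one neighbour, so 2 is the minimum.

2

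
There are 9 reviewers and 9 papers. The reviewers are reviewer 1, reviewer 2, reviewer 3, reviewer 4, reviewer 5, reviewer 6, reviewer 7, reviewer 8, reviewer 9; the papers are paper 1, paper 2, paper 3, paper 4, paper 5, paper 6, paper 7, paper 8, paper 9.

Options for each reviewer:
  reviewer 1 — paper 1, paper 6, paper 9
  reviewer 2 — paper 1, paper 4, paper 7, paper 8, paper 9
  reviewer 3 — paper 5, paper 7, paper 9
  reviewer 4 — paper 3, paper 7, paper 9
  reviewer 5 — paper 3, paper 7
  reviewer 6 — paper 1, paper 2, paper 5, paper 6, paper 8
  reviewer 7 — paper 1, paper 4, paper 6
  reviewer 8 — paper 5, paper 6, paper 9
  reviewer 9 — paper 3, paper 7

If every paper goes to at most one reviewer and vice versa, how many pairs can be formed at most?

9

A valid assignment of size 9: reviewer 1–paper 1, reviewer 2–paper 8, reviewer 3–paper 5, reviewer 4–paper 9, reviewer 5–paper 3, reviewer 6–paper 2, reviewer 7–paper 4, reviewer 8–paper 6, reviewer 9–paper 7.
This saturates every reviewer, so 9 is the maximum.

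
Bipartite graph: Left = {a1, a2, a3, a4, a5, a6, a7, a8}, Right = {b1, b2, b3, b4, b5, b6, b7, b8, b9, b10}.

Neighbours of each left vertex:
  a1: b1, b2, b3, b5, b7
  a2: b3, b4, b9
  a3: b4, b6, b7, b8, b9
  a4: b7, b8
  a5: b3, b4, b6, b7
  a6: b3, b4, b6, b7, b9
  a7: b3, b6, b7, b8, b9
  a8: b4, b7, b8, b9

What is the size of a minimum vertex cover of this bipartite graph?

7

{a1, b3, b4, b6, b7, b8, b9} is a vertex cover of size 7: every edge has an endpoint in this set.
No smaller cover exists because a1–b1, a2–b9, a3–b4, a4–b8, a5–b3, a6–b6, a7–b7 is a matching of size 7, and a cover must include an endpoint of each of these disjoint edges (König's theorem).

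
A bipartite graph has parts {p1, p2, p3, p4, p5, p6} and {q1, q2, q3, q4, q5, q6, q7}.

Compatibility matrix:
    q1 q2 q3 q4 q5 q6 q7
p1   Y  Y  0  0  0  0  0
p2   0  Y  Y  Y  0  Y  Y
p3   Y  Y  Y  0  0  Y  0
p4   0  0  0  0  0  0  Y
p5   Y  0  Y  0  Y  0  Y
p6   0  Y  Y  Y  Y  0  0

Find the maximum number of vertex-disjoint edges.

6

One maximum matching: p1→q1, p2→q4, p3→q6, p4→q7, p5→q5, p6→q2.
This saturates every left vertex, so 6 is the maximum.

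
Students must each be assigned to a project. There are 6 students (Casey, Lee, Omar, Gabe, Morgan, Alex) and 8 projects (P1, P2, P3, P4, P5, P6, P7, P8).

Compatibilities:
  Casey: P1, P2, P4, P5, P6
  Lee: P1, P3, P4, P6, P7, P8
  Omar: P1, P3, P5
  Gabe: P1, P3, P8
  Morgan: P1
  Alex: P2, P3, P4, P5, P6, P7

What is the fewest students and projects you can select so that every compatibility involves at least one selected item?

6

The 6 edges Casey–P2, Lee–P7, Omar–P5, Gabe–P8, Morgan–P1, Alex–P3 form a matching, so any vertex cover needs at least 6 vertices (one per matched edge).
Conversely {Casey, Lee, Omar, Gabe, Morgan, Alex} meets every edge and has exactly 6 vertices, so 6 is optimal.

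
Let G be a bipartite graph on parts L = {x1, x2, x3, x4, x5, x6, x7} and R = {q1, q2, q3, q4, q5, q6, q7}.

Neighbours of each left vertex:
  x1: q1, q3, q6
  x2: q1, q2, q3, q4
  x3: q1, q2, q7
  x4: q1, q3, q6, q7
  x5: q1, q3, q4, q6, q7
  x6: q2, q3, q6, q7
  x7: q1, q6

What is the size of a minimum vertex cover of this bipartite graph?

The 6 edges x1–q1, x2–q2, x3–q7, x4–q3, x5–q4, x6–q6 form a matching, so any vertex cover needs at least 6 vertices (one per matched edge).
Conversely {q1, q2, q3, q4, q6, q7} meets every edge and has exactly 6 vertices, so 6 is optimal.

6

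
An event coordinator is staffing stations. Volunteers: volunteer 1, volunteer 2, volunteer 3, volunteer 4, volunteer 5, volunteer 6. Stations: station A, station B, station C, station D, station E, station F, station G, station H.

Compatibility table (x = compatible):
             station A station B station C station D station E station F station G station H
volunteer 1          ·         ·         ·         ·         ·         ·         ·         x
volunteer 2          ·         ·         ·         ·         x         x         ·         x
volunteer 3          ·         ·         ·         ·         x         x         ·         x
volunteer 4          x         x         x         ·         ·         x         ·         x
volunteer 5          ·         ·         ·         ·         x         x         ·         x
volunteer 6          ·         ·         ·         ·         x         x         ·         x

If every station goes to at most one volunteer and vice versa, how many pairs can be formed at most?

A valid assignment of size 4: volunteer 1-station H, volunteer 2-station E, volunteer 3-station F, volunteer 4-station B.
The set {volunteer 1, volunteer 2, volunteer 3, volunteer 5, volunteer 6} has only 3 neighbours ({station E, station F, station H}), so by Hall's theorem at most 4 of the 6 volunteers can be matched.

4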